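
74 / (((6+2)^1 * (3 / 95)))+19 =3743 / 12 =311.92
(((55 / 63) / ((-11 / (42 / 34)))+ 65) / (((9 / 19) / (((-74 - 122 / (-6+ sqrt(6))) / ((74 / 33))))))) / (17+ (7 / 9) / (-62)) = -1063696304 / 5962291+ 261634978 * sqrt(6) / 17886873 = -142.57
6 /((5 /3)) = 18 /5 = 3.60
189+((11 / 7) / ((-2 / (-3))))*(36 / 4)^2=5319 / 14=379.93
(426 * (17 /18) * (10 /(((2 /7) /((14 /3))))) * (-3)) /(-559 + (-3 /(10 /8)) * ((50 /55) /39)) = 16914898 /47967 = 352.64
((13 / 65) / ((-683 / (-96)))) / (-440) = -12 / 187825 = -0.00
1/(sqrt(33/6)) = sqrt(22)/11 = 0.43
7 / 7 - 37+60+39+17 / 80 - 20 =3457 / 80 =43.21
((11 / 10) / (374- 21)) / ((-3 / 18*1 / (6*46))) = -5.16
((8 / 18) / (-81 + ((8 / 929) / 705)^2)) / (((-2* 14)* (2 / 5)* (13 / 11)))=2621379157375 / 6323624433482902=0.00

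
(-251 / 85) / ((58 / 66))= -3.36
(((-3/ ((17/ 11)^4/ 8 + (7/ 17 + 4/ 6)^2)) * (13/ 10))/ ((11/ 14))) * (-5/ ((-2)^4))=945107163/ 1143100642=0.83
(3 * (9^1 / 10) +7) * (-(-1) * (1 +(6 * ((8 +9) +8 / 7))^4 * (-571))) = -3734717215045987 / 4802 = -777742027289.88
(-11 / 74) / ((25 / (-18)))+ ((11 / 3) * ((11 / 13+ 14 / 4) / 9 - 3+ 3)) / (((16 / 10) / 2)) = 6026867 / 2597400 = 2.32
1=1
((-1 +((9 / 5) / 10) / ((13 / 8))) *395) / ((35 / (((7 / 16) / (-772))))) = 22831 / 4014400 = 0.01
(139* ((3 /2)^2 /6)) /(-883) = -417 /7064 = -0.06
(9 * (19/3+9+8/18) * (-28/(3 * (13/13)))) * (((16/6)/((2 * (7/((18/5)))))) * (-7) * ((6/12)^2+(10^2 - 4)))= 612304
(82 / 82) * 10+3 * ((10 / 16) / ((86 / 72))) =995 / 86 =11.57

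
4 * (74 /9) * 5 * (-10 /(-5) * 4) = 11840 /9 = 1315.56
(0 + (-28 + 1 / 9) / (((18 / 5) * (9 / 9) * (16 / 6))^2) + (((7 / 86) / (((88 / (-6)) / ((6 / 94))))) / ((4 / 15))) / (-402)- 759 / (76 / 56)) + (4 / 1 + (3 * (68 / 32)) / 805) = -262444547725528829 / 472398235626240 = -555.56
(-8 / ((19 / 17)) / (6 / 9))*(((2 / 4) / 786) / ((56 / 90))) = -765 / 69692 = -0.01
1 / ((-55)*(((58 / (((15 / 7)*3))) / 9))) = -81 / 4466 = -0.02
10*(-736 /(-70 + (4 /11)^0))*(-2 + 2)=0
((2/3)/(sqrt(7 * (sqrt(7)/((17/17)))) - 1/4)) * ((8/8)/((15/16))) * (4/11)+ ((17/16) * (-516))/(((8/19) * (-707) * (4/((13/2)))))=2048 * 7^(3/4)/43464465+ 57344 * sqrt(7)/43464465+ 1605632 * 7^(1/4)/43464465+ 23543532888919/7866720449280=3.06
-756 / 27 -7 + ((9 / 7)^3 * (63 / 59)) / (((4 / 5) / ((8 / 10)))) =-94624 / 2891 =-32.73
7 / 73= 0.10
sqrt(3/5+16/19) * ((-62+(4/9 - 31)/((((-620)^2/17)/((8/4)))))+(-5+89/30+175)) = 38389093 * sqrt(13015)/32866200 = 133.25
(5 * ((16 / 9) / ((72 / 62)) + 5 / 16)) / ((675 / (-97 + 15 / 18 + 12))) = -241289 / 209952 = -1.15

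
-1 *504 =-504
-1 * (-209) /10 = 209 /10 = 20.90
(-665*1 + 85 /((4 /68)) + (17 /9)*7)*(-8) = -57112 /9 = -6345.78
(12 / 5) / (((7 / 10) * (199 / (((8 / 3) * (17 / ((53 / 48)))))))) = 52224 / 73829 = 0.71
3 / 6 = 1 / 2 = 0.50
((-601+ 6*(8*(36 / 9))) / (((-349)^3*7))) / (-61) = -409 / 18151150423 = -0.00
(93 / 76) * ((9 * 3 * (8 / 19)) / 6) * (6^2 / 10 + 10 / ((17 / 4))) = 423522 / 30685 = 13.80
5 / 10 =1 / 2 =0.50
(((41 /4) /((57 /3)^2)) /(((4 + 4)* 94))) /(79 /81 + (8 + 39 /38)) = 3321 /879712160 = 0.00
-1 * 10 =-10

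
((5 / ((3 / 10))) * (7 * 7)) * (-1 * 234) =-191100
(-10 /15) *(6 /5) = -4 /5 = -0.80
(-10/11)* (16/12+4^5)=-30760/33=-932.12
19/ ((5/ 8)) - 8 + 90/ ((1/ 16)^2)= 23062.40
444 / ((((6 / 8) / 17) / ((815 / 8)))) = 1025270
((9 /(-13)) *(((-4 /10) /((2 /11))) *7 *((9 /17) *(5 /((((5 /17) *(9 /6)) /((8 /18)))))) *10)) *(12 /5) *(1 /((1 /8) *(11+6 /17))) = 6031872 /12545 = 480.82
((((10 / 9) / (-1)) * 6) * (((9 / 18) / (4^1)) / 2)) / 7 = -5 / 84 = -0.06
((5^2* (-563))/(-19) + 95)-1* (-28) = 16412/19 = 863.79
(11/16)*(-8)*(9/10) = -99/20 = -4.95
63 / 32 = 1.97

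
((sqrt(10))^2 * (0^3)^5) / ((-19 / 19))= 0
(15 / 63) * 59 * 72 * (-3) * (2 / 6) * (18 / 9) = -14160 / 7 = -2022.86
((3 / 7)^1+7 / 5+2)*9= 1206 / 35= 34.46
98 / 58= 49 / 29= 1.69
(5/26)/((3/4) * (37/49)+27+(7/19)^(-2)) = 490/89011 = 0.01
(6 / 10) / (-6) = -1 / 10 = -0.10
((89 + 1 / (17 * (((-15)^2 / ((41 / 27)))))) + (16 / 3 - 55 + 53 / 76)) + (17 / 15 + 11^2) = 1272812411 / 7848900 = 162.16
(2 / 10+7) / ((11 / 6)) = 216 / 55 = 3.93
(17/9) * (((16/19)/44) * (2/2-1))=0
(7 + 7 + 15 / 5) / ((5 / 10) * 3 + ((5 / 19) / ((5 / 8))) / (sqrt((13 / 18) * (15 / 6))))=9.37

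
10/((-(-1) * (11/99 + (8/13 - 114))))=-1170/13253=-0.09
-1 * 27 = -27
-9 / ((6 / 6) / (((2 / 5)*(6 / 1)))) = -108 / 5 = -21.60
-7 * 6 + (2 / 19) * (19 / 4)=-83 / 2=-41.50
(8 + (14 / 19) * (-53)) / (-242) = 295 / 2299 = 0.13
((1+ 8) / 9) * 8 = 8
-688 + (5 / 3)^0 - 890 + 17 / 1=-1560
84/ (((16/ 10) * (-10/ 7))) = -147/ 4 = -36.75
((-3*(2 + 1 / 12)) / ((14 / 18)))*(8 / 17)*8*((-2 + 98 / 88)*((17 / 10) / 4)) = 1755 / 154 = 11.40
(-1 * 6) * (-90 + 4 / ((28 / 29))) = 515.14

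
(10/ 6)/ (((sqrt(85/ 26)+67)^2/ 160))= 809806400/ 13602323641-2787200 * sqrt(2210)/ 40806970923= 0.06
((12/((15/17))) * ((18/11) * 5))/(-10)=-612/55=-11.13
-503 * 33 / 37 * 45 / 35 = -149391 / 259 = -576.80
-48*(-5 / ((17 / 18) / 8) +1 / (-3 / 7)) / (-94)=-22.82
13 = 13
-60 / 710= -6 / 71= -0.08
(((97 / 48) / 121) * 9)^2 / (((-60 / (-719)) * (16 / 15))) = 60885639 / 239878144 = 0.25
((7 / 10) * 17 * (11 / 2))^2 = 1713481 / 400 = 4283.70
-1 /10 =-0.10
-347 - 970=-1317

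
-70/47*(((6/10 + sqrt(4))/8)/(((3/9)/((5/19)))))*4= -1.53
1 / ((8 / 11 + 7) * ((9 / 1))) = 0.01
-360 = -360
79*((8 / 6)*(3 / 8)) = 79 / 2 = 39.50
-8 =-8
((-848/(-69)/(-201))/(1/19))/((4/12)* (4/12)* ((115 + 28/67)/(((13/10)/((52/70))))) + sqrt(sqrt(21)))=-3337885982770189312/20901899398748794925-62156449543180608* sqrt(21)/20901899398748794925 + 8481907846947024* 21^(3/4)/20901899398748794925 + 455490001722260736* 21^(1/4)/20901899398748794925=-0.12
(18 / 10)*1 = 9 / 5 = 1.80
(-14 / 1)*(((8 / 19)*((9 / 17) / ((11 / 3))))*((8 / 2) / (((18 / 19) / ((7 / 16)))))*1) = -294 / 187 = -1.57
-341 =-341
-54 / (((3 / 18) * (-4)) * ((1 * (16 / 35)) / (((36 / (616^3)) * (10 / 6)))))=6075 / 133568512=0.00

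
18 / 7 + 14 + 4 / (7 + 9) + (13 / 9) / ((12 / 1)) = 16.94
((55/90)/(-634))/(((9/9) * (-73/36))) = 11/23141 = 0.00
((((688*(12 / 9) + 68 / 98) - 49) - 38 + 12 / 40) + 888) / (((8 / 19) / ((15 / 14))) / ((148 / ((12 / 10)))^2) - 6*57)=-1643512188025 / 326919228804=-5.03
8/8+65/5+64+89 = 167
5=5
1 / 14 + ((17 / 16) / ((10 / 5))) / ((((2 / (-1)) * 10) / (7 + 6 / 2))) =-87 / 448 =-0.19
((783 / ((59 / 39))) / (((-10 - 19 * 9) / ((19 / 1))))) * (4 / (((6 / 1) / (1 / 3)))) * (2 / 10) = -128934 / 53395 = -2.41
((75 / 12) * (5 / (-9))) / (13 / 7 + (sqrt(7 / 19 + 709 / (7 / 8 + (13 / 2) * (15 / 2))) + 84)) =-793335025 / 19577680848 + 1225 * sqrt(92650669) / 6525893616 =-0.04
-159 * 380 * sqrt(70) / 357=-20140 * sqrt(70) / 119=-1415.99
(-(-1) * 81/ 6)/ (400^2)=27/ 320000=0.00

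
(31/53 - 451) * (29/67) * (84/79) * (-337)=19597288704/280529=69858.33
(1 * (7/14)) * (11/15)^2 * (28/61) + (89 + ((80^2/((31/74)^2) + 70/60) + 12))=964722036343/26379450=36570.97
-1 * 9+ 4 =-5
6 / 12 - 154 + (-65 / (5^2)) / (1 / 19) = -2029 / 10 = -202.90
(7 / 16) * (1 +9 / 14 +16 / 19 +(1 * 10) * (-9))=-23279 / 608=-38.29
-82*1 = -82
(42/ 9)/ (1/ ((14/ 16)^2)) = 343/ 96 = 3.57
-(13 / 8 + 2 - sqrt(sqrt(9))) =-29 / 8 + sqrt(3) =-1.89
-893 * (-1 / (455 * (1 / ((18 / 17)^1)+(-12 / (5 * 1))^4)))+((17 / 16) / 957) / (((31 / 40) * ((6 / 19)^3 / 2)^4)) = 7310254155375197536045 / 313666340112373248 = 23305.83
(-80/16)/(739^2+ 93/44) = -220/24029417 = -0.00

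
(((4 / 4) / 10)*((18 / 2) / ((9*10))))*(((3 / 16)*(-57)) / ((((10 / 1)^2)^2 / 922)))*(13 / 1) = -1024803 / 8000000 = -0.13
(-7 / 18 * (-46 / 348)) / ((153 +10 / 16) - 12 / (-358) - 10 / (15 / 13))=57638 / 162572985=0.00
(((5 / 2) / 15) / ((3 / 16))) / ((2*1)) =4 / 9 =0.44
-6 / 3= -2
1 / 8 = 0.12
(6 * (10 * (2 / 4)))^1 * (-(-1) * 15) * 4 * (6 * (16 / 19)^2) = 2764800 / 361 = 7658.73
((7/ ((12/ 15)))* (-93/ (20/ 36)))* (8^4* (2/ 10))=-5999616/ 5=-1199923.20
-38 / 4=-19 / 2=-9.50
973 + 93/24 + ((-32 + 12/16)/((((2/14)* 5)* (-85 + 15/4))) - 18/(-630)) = 3557889/3640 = 977.44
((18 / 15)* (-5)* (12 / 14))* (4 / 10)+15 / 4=237 / 140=1.69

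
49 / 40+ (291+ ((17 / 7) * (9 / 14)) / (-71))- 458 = -23072309 / 139160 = -165.80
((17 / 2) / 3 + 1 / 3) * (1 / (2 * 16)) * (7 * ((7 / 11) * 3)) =931 / 704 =1.32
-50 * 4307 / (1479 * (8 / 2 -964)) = 21535 / 141984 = 0.15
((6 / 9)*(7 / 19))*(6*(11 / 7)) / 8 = 11 / 38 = 0.29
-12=-12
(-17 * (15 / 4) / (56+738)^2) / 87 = -0.00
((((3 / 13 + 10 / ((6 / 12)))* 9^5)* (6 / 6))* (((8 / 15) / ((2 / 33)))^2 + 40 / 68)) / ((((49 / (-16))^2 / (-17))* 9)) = -14648948983296 / 780325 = -18772881.79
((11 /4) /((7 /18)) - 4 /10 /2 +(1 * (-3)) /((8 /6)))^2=418609 /19600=21.36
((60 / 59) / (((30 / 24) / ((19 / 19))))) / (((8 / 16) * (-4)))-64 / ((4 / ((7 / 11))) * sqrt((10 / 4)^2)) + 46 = 41.52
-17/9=-1.89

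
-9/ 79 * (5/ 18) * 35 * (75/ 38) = -13125/ 6004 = -2.19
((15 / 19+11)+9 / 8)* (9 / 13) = 1359 / 152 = 8.94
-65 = -65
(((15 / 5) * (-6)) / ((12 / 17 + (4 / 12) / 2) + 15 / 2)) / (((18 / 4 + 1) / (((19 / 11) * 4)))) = -139536 / 51667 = -2.70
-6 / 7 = -0.86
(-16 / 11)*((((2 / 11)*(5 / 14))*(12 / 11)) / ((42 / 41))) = -0.10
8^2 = 64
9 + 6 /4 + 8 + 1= 39 /2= 19.50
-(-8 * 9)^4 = -26873856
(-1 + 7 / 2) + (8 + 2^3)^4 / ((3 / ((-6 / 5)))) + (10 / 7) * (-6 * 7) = -262719 / 10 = -26271.90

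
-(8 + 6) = -14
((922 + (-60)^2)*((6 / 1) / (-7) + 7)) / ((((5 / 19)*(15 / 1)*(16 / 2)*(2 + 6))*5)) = 263891 / 12000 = 21.99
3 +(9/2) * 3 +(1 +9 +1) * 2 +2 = 81/2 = 40.50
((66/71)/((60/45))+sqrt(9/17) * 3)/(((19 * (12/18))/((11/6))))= 0.42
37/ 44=0.84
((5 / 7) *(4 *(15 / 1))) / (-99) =-100 / 231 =-0.43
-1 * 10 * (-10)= 100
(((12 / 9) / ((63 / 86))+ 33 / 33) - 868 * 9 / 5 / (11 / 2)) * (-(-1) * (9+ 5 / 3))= -93555872 / 31185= -3000.03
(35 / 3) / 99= 35 / 297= 0.12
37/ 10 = 3.70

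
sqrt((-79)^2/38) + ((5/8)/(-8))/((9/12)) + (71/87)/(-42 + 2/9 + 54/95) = -3040105/24522864 + 79 * sqrt(38)/38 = 12.69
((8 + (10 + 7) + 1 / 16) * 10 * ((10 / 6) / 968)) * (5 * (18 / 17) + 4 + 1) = 1754375 / 394944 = 4.44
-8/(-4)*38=76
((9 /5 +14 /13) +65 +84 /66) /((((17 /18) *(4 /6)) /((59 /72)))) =90.00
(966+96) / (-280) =-531 / 140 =-3.79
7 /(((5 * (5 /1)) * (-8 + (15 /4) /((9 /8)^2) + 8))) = 189 /2000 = 0.09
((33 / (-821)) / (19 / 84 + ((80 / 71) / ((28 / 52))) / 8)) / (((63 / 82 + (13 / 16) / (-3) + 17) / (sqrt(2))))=-5455296*sqrt(2) / 1158320165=-0.01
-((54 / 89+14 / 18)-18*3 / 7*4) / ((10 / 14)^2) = 1156771 / 20025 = 57.77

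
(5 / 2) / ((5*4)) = 1 / 8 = 0.12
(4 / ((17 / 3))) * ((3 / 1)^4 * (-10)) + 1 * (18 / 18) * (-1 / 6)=-58337 / 102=-571.93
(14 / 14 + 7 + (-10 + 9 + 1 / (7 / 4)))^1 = 53 / 7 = 7.57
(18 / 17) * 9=162 / 17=9.53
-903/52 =-17.37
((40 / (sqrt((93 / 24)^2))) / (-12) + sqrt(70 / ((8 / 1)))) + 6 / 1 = sqrt(35) / 2 + 478 / 93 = 8.10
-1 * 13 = -13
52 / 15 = 3.47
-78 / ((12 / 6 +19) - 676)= 78 / 655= 0.12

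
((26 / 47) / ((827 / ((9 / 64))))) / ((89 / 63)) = 7371 / 110698912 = 0.00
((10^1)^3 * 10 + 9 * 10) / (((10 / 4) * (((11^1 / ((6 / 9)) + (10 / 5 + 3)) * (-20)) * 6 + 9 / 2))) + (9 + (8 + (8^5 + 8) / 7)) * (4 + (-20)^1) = -2711130824 / 36057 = -75190.14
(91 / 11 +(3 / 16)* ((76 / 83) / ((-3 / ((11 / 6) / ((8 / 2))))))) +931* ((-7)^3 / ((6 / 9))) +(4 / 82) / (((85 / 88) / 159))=-146306996732063 / 305453280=-478983.22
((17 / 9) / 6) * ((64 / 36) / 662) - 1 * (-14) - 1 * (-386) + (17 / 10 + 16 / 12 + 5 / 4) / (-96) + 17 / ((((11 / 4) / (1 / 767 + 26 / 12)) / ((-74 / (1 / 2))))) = -62522818233623 / 39482951040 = -1583.54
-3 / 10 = -0.30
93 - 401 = -308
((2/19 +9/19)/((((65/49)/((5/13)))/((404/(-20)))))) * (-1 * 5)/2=54439/6422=8.48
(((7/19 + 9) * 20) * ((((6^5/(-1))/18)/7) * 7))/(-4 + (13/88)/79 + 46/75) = 23913.74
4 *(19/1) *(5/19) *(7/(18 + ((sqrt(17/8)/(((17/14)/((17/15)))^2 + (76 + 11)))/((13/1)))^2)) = 1765596322035/227005261813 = 7.78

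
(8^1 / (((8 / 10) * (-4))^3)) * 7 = -875 / 512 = -1.71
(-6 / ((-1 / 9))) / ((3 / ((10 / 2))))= 90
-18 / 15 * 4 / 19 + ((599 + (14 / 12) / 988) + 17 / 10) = 3559459 / 5928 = 600.45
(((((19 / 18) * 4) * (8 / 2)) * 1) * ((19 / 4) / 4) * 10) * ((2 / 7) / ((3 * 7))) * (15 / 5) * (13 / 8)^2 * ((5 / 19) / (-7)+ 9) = 2392195 / 12348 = 193.73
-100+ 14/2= -93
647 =647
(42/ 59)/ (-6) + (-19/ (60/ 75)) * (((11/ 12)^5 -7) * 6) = 8859071449/ 9787392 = 905.15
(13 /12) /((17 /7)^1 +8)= 91 /876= 0.10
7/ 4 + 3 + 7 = 47/ 4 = 11.75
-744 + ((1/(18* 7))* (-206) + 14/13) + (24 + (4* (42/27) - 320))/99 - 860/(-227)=-13688021885/18405387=-743.70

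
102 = 102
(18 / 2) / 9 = 1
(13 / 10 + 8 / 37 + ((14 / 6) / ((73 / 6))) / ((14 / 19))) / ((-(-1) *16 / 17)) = 815711 / 432160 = 1.89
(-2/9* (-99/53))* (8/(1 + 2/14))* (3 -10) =-20.34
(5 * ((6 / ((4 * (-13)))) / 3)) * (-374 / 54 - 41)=9.22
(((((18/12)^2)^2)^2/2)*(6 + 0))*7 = 137781/256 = 538.21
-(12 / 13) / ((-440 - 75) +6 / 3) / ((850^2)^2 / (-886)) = -443 / 145052486718750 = -0.00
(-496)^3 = -122023936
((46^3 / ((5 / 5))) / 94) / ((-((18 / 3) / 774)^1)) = -6278172 / 47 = -133578.13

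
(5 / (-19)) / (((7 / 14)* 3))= -10 / 57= -0.18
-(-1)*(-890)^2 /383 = 792100 /383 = 2068.15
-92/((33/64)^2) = -376832/1089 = -346.03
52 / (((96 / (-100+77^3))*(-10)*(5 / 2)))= -5933629 / 600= -9889.38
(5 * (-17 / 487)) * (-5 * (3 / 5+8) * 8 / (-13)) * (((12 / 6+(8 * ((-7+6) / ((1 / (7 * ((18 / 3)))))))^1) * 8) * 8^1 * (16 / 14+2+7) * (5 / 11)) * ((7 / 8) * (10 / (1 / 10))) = 39826961.70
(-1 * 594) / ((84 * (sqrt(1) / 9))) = -63.64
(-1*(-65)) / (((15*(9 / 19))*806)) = 19 / 1674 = 0.01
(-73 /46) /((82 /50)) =-1825 /1886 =-0.97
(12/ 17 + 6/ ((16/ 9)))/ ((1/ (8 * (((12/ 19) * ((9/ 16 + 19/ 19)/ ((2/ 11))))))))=457875/ 2584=177.20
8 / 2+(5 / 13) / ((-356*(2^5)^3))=606601211 / 151650304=4.00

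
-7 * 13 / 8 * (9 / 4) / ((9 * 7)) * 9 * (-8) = 117 / 4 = 29.25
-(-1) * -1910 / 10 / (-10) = 191 / 10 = 19.10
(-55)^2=3025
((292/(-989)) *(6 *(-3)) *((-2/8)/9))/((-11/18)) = 2628/10879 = 0.24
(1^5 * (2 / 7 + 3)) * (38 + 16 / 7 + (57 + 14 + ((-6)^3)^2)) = 7529533 / 49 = 153663.94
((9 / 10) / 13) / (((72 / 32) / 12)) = 24 / 65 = 0.37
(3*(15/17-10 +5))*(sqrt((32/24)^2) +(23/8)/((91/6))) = -8315/442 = -18.81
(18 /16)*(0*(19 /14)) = 0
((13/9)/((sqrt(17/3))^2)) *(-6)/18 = -13/153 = -0.08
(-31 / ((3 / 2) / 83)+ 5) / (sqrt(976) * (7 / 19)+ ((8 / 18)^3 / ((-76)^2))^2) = -148.60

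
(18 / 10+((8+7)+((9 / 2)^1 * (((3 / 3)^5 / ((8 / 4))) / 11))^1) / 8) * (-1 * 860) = -280059 / 88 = -3182.49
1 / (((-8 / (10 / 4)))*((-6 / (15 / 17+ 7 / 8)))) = 1195 / 13056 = 0.09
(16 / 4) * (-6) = -24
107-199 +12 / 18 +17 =-223 / 3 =-74.33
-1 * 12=-12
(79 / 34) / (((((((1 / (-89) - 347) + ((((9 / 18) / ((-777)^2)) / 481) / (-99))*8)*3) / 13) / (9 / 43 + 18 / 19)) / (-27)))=0.91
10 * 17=170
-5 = -5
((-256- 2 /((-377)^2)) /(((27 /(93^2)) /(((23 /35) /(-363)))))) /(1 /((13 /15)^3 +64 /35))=15703433225435854 /42660818825625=368.10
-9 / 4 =-2.25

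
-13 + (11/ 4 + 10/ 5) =-33/ 4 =-8.25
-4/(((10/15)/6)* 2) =-18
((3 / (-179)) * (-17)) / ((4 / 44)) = 561 / 179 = 3.13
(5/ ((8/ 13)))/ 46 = 65/ 368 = 0.18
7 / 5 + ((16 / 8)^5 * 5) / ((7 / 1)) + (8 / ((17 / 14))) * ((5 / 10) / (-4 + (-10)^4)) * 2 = 24.26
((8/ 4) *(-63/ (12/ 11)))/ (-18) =6.42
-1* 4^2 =-16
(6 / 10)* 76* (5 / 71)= 228 / 71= 3.21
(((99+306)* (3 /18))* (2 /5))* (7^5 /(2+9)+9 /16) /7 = 5895.53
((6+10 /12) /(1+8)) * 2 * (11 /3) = 451 /81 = 5.57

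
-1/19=-0.05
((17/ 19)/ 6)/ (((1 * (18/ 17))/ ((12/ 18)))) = 289/ 3078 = 0.09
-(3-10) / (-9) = -7 / 9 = -0.78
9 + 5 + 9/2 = 18.50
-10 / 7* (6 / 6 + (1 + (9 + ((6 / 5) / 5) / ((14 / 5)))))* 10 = -7760 / 49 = -158.37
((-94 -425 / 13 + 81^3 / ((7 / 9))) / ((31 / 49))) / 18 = 24176082 / 403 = 59990.28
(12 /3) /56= 1 /14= 0.07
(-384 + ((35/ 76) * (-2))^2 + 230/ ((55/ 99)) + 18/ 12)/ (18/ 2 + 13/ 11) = 73403/ 23104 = 3.18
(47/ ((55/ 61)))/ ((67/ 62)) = 177754/ 3685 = 48.24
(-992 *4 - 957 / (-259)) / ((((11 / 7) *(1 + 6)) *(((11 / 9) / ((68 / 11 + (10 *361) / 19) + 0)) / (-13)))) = 259241262930 / 344729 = 752014.66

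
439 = 439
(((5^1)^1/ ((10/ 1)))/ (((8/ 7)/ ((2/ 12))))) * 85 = 595/ 96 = 6.20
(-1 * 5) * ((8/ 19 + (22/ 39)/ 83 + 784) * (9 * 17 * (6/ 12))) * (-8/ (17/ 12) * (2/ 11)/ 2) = 34736159520/ 225511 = 154033.10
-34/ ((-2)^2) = -17/ 2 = -8.50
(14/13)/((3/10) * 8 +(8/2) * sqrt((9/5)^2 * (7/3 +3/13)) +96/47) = -47705/1128606 +386575 * sqrt(39)/22007817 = 0.07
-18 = -18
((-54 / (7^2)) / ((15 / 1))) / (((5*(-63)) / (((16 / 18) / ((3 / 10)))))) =32 / 46305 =0.00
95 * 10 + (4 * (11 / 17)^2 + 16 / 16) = 275323 / 289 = 952.67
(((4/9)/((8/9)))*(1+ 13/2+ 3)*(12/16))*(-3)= -189/16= -11.81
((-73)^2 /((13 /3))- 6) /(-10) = -15909 /130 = -122.38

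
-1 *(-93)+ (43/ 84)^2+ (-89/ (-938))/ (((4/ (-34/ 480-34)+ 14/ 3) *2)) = 2460442901015/ 26379088848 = 93.27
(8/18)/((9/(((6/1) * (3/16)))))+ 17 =307/18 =17.06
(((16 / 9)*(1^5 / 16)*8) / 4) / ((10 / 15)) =1 / 3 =0.33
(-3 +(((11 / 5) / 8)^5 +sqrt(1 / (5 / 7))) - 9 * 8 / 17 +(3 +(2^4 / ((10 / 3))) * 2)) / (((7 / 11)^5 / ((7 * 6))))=966306 * sqrt(35) / 12005 +4513430697294651 / 2089830400000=2635.91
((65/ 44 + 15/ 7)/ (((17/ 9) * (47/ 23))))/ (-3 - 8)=-230805/ 2707012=-0.09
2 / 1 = 2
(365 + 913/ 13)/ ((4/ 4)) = 5658/ 13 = 435.23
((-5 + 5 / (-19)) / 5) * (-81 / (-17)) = -1620 / 323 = -5.02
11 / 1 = 11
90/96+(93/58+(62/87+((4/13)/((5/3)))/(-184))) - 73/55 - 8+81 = 1715148373/22891440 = 74.93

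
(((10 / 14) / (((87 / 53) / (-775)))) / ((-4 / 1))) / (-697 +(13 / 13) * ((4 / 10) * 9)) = -0.12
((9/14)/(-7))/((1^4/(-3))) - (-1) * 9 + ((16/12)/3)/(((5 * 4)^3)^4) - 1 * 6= 1479168000000000049/451584000000000000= 3.28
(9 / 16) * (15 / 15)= 9 / 16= 0.56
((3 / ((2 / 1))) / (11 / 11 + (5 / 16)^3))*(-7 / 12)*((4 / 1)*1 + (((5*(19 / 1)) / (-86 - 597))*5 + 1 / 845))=-976818176 / 348012405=-2.81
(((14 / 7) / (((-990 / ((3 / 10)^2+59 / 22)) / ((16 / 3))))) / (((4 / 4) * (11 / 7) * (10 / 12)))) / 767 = -0.00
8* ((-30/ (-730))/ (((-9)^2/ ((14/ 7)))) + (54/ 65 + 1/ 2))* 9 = 1364972/ 14235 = 95.89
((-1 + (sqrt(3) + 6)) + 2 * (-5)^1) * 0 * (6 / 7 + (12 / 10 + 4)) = 0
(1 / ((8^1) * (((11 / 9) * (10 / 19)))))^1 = 171 / 880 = 0.19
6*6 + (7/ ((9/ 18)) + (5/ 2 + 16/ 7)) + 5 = 837/ 14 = 59.79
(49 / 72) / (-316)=-49 / 22752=-0.00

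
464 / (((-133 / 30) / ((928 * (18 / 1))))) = -232519680 / 133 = -1748268.27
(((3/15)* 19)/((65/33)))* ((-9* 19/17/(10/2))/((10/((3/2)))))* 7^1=-2251557/552500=-4.08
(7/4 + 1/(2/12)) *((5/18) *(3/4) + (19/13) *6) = 86831/1248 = 69.58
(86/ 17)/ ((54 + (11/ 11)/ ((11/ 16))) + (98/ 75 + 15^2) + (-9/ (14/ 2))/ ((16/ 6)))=3973200/ 220916581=0.02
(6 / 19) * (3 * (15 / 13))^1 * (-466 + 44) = -113940 / 247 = -461.30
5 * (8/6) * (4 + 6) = 200/3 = 66.67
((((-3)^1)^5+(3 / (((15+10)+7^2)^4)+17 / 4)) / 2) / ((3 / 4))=-7159295017 / 44979864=-159.17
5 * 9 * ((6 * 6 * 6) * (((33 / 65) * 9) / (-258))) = -96228 / 559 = -172.14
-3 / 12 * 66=-33 / 2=-16.50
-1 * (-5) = 5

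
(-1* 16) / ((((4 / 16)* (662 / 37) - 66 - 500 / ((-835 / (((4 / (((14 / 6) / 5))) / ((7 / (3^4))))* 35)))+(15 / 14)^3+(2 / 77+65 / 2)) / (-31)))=92507440256 / 382512417839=0.24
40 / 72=5 / 9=0.56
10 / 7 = 1.43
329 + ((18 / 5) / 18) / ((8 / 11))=13171 / 40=329.28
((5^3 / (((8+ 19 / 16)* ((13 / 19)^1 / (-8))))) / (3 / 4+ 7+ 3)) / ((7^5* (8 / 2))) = -304000 / 1381081611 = -0.00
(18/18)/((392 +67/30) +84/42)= 30/11887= 0.00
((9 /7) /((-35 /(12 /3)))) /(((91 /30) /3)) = -648 /4459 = -0.15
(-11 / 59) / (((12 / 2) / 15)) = -55 / 118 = -0.47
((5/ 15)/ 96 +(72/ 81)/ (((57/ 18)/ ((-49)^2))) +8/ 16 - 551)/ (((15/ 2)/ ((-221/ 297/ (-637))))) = 1640789/ 85322160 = 0.02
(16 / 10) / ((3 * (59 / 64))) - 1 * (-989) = 875777 / 885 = 989.58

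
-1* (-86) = 86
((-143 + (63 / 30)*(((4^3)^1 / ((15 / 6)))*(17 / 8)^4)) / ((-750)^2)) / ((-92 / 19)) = -28977679 / 82800000000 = -0.00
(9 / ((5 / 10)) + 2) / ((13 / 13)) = 20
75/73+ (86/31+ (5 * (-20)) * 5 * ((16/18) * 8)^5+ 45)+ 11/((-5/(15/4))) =-4859733820130423/534511548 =-9091915.48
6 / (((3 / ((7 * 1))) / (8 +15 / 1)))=322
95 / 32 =2.97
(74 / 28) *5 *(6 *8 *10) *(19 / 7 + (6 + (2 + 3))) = 4262400 / 49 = 86987.76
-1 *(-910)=910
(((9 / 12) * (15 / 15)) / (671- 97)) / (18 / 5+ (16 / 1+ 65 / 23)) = 345 / 5921384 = 0.00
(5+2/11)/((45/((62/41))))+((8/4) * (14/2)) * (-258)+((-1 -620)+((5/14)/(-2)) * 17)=-802356901/189420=-4235.86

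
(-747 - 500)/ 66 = -1247/ 66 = -18.89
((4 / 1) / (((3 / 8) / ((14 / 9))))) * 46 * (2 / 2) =763.26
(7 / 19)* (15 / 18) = 35 / 114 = 0.31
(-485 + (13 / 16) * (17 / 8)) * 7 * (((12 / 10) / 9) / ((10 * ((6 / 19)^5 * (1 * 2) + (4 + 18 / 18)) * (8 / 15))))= -1072183056287 / 63467760640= -16.89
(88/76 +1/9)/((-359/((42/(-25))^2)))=-42532/4263125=-0.01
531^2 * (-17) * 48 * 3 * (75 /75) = -690240528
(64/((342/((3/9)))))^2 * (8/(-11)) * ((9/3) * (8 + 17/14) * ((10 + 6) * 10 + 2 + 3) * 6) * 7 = -1761280/3249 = -542.10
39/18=13/6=2.17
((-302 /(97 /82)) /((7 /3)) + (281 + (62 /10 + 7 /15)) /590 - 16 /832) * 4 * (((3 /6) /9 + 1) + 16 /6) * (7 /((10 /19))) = -4333652708369 /200877300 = -21573.63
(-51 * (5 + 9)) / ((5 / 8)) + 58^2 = 11108 / 5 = 2221.60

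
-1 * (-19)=19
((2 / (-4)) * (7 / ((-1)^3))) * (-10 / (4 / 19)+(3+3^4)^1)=511 / 4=127.75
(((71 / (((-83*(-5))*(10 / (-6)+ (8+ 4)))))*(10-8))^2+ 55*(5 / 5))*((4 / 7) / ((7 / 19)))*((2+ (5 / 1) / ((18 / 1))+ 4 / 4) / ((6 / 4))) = 5831207455412 / 31281054525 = 186.41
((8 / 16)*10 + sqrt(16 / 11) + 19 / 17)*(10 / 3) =40*sqrt(11) / 33 + 1040 / 51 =24.41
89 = 89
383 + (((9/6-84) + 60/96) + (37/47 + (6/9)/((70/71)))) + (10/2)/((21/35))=12275191/39480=310.92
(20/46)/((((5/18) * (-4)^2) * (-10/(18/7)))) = -81/3220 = -0.03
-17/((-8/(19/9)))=323/72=4.49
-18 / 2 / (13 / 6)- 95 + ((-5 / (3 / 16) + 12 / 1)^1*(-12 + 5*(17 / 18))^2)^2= 463172261572 / 767637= 603374.07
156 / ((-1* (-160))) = 39 / 40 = 0.98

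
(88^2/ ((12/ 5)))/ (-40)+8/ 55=-13286/ 165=-80.52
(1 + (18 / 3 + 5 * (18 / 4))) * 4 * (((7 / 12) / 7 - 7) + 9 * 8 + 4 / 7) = 325385 / 42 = 7747.26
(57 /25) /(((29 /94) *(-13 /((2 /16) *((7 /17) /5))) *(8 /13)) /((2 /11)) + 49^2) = 0.00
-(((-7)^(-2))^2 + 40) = -96041 /2401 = -40.00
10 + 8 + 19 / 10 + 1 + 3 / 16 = 1687 / 80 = 21.09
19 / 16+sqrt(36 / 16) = 43 / 16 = 2.69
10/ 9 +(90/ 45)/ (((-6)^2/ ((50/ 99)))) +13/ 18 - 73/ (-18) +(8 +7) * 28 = 379492/ 891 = 425.92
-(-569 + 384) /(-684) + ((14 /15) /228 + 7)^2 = 71328827 /1462050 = 48.79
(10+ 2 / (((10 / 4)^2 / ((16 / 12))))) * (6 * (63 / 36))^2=57477 / 50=1149.54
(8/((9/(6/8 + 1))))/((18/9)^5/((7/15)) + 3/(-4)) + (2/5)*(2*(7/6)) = 81718/85455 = 0.96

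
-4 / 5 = -0.80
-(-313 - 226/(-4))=513/2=256.50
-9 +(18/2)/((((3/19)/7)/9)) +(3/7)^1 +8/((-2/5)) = 24937/7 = 3562.43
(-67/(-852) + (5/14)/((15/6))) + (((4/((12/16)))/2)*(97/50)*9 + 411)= 457.78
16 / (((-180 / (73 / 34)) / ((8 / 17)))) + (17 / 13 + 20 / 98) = 11779799 / 8284185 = 1.42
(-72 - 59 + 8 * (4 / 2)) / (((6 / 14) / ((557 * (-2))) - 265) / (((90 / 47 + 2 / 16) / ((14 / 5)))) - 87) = 245650925 / 962834113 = 0.26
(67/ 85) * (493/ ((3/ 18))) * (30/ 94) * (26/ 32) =227331/ 376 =604.60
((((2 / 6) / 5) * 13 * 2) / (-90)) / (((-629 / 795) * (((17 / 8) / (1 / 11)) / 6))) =11024 / 1764345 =0.01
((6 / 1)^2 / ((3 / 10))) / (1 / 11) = 1320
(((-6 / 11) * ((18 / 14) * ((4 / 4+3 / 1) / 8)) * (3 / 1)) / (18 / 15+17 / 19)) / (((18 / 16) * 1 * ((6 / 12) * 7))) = -13680 / 107261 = -0.13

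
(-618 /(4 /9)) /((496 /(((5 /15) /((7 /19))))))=-17613 /6944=-2.54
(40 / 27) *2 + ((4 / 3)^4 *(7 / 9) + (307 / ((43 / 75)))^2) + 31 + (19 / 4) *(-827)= 282831.06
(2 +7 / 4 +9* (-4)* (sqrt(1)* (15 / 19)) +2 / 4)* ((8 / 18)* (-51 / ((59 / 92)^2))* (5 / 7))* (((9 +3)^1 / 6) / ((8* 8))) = 82600705 / 2777838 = 29.74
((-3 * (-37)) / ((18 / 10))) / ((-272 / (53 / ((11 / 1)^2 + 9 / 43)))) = -421615 / 4252992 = -0.10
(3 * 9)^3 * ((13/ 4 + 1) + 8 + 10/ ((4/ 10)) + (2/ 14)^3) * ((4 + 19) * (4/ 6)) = 7712803233/ 686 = 11243153.40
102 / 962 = 51 / 481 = 0.11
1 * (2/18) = 1/9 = 0.11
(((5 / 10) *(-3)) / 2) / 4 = -3 / 16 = -0.19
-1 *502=-502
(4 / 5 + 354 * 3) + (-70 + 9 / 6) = 9943 / 10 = 994.30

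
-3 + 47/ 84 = -205/ 84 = -2.44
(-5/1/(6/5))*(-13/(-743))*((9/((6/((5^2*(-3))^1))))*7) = 170625/2972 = 57.41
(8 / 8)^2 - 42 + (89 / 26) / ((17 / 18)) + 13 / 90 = -740527 / 19890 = -37.23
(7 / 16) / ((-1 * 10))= -7 / 160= -0.04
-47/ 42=-1.12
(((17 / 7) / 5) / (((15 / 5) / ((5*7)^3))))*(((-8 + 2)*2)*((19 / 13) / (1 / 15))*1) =-23740500 / 13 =-1826192.31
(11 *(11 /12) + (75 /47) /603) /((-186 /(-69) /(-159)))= -464596251 /780952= -594.91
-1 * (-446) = 446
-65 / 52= -1.25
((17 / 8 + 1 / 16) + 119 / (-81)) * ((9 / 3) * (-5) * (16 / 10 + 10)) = -26999 / 216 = -125.00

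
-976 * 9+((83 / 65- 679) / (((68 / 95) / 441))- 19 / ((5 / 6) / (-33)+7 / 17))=-122593301325 / 287521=-426380.34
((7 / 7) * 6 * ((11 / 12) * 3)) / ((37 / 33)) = 1089 / 74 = 14.72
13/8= 1.62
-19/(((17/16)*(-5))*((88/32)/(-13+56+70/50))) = 269952/4675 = 57.74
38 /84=19 /42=0.45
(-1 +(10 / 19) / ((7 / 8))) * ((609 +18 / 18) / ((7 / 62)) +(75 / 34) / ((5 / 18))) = -34125905 / 15827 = -2156.18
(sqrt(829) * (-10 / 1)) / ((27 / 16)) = -160 * sqrt(829) / 27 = -170.62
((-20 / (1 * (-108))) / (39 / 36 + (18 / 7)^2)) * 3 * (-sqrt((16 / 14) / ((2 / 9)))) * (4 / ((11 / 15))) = -672 * sqrt(7) / 1991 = -0.89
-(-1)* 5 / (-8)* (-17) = 85 / 8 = 10.62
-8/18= -0.44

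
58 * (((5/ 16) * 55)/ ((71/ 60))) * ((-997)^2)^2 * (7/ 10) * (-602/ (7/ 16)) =-56923167998235323400/ 71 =-801734760538525681.69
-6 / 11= -0.55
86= 86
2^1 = 2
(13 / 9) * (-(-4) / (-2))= -26 / 9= -2.89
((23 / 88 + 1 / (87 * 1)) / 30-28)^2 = 41331410960401 / 52752902400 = 783.49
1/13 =0.08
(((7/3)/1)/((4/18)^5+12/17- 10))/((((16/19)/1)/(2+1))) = -133509789/149267168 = -0.89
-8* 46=-368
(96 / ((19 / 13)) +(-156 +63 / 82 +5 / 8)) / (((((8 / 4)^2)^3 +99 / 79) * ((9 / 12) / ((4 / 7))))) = -17511614 / 16866129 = -1.04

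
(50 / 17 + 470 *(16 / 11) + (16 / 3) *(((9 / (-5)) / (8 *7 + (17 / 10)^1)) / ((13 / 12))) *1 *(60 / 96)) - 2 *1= 960113376 / 1402687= 684.48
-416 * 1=-416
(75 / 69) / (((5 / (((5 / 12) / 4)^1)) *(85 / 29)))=145 / 18768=0.01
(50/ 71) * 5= 250/ 71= 3.52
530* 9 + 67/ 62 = 295807/ 62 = 4771.08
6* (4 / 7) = 24 / 7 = 3.43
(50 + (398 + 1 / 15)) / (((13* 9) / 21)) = 3619 / 45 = 80.42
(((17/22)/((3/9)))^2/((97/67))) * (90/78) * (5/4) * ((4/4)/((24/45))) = 196050375/19530368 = 10.04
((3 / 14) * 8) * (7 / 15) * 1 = 4 / 5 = 0.80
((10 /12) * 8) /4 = 5 /3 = 1.67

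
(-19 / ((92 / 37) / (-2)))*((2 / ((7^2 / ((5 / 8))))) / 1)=3515 / 9016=0.39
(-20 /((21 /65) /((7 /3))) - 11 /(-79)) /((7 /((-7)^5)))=246345001 /711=346476.79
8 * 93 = 744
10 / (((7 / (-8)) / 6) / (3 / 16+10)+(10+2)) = 4890 / 5861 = 0.83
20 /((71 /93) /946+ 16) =1759560 /1407719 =1.25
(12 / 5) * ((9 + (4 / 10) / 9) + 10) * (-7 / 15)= -23996 / 1125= -21.33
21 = 21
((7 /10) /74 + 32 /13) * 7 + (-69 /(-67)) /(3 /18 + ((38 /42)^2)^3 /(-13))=4574596800519851 /178899443447660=25.57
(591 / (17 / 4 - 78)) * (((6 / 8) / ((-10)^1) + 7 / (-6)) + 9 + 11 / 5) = -47083 / 590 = -79.80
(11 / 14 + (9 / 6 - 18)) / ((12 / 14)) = -55 / 3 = -18.33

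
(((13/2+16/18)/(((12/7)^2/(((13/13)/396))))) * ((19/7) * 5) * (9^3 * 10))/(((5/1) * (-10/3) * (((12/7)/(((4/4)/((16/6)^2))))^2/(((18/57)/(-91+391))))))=-1231713/4613734400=-0.00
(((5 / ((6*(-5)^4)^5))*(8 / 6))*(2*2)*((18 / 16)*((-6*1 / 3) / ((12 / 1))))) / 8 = -1 / 1186523437500000000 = -0.00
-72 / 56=-9 / 7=-1.29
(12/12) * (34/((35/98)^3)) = 93296/125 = 746.37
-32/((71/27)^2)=-23328/5041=-4.63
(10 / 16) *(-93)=-465 / 8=-58.12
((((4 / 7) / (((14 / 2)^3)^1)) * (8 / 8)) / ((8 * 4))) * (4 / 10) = 1 / 48020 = 0.00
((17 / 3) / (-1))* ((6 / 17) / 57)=-2 / 57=-0.04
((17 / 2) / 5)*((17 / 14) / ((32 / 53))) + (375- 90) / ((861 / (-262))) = -15301603 / 183680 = -83.31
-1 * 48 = -48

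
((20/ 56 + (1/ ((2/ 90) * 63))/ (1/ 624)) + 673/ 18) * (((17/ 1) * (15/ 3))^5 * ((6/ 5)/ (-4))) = -13514376408125/ 21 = -643541733720.24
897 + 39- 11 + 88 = 1013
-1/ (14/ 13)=-13/ 14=-0.93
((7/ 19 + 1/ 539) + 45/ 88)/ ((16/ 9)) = 0.50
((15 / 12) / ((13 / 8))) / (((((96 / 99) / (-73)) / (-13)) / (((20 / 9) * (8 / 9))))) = 40150 / 27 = 1487.04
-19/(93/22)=-418/93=-4.49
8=8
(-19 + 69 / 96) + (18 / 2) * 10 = 2295 / 32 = 71.72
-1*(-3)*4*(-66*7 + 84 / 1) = -4536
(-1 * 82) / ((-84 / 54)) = 52.71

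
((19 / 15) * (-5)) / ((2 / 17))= -323 / 6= -53.83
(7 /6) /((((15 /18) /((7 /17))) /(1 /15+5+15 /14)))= 9023 /2550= 3.54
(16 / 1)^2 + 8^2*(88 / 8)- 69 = 891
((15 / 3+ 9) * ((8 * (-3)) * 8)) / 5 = -2688 / 5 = -537.60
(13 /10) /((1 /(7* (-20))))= -182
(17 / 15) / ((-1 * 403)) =-17 / 6045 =-0.00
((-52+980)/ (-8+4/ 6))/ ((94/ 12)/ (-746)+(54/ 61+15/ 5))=-380066112/ 11637395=-32.66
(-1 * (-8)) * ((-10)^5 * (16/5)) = -2560000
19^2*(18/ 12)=1083/ 2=541.50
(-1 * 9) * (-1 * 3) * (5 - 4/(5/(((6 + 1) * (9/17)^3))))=2765151/24565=112.56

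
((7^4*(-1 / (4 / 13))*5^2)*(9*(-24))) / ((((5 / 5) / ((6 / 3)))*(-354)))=-14045850 / 59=-238065.25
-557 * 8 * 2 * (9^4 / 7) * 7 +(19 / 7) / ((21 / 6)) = -2865109930 / 49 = -58471631.22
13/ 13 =1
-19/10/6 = -0.32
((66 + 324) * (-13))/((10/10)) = -5070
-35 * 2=-70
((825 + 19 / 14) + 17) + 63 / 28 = 23677 / 28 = 845.61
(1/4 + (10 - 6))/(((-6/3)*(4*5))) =-0.11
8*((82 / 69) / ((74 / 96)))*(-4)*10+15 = -407075 / 851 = -478.35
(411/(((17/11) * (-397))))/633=-1507/1424039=-0.00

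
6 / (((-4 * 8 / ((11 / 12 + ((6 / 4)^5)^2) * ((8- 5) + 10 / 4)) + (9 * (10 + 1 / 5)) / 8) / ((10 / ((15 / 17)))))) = 5384492960 / 900768867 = 5.98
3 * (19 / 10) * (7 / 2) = 399 / 20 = 19.95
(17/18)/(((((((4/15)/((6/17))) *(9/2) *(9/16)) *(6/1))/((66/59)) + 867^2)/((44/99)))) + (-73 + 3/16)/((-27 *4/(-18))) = -1223960893085/100858584672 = -12.14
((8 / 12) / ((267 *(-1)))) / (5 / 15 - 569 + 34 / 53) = 53 / 12057186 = 0.00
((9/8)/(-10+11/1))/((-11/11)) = -9/8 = -1.12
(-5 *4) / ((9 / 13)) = -260 / 9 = -28.89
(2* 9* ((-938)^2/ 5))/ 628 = 3959298/ 785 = 5043.69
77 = 77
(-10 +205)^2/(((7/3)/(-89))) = -10152675/7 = -1450382.14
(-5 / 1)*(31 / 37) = -155 / 37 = -4.19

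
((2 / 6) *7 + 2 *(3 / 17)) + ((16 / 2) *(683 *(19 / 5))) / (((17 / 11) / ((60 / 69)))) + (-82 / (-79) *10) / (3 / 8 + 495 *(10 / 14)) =2384785406053 / 204083623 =11685.33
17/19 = 0.89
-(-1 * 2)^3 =8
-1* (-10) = 10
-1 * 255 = -255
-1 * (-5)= 5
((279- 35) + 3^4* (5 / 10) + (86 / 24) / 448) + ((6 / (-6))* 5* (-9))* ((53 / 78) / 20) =19990543 / 69888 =286.04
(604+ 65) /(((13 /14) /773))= 7239918 /13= 556916.77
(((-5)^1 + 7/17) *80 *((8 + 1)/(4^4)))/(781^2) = -1755/82954696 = -0.00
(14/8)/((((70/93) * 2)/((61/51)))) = 1.39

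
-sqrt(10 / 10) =-1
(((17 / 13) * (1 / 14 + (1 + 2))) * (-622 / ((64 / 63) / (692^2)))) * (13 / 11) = -61236799101 / 44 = -1391745434.11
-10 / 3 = -3.33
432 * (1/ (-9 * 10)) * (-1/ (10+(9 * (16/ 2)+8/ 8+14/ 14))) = 2/ 35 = 0.06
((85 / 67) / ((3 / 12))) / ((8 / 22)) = 935 / 67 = 13.96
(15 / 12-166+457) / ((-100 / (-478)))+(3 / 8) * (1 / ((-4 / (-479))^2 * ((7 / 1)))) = 48499867 / 22400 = 2165.17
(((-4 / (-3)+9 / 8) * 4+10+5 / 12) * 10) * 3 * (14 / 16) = 8505 / 16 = 531.56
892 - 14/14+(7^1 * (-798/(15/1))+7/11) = 28558/55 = 519.24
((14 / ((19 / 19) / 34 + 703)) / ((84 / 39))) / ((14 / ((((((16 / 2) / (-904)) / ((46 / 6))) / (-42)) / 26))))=17 / 24352567624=0.00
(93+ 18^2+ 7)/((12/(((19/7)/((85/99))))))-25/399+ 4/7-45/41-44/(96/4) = 303907393/2781030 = 109.28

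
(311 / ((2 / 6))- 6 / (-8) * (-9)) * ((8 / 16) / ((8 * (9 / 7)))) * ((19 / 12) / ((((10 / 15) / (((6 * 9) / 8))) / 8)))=1478295 / 256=5774.59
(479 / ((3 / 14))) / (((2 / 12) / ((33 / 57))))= 147532 / 19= 7764.84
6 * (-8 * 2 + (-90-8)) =-684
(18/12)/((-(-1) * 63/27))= 9/14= 0.64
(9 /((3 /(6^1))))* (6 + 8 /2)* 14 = 2520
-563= -563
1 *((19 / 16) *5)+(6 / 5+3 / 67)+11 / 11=43857 / 5360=8.18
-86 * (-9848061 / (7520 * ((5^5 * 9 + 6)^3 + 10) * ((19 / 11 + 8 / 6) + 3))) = 13974398559 / 16740689940619952000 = 0.00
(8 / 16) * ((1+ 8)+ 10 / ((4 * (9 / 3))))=59 / 12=4.92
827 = 827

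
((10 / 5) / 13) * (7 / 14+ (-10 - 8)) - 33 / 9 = -6.36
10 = 10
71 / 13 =5.46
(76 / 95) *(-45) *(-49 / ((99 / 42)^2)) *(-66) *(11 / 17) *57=-13138272 / 17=-772839.53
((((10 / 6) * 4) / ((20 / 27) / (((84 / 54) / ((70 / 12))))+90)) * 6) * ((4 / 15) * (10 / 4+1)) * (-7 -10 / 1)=-5712 / 835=-6.84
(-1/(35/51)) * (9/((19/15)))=-1377/133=-10.35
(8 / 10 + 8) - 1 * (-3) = 59 / 5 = 11.80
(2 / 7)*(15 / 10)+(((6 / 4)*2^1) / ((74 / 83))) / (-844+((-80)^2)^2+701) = 0.43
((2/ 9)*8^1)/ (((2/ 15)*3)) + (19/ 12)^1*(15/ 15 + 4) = 445/ 36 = 12.36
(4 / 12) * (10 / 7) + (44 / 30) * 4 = 222 / 35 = 6.34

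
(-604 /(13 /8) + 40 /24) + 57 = -12208 /39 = -313.03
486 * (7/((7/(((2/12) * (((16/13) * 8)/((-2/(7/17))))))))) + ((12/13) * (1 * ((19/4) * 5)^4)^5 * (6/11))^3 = 570943018845297075365683794146995170972432089055377550144030945954705621802915239064542544825874773482248464634875727846889/129058481968347197908709355174727528742912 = 4423909301717388873075108000000000000000000000000000000000000000000000000000000000.00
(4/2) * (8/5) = 3.20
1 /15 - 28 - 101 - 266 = -5924 /15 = -394.93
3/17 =0.18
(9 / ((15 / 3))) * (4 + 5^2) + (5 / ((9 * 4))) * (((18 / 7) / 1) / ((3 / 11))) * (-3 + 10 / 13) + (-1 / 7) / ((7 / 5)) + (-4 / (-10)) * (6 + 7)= 1039139 / 19110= 54.38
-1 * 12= -12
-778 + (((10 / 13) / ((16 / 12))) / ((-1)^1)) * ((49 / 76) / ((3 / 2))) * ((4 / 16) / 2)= -6149557 / 7904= -778.03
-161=-161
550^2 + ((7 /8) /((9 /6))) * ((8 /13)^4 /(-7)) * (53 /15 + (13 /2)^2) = 388785909268 /1285245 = 302499.45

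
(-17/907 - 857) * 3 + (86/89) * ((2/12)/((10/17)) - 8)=-6244358623/2421690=-2578.51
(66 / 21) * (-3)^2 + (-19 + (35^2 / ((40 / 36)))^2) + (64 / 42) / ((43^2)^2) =349070881237433 / 287179284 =1215515.54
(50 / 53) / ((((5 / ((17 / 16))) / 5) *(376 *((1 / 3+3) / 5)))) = 1275 / 318848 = 0.00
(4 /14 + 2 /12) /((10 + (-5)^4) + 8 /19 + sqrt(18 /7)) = 4358353 /6121768830 - 6859 * sqrt(14) /14284127270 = 0.00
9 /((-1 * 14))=-9 /14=-0.64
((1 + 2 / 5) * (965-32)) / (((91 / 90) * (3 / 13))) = 5598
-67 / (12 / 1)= -67 / 12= -5.58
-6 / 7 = -0.86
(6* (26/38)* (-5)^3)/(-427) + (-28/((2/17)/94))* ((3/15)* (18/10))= -1633292574/202825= -8052.72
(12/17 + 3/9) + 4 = 5.04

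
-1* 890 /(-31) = 890 /31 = 28.71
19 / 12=1.58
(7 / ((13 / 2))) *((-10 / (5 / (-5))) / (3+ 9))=35 / 39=0.90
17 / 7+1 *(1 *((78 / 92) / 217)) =24281 / 9982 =2.43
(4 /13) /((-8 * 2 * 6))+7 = 7.00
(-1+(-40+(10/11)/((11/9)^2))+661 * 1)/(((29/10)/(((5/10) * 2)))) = 214.00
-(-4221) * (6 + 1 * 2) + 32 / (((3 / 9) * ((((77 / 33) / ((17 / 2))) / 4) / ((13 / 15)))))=1224312 / 35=34980.34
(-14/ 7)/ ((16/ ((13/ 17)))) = -13/ 136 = -0.10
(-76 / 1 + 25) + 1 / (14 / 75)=-639 / 14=-45.64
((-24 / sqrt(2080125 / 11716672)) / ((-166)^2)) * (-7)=1232 * sqrt(7565) / 7405675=0.01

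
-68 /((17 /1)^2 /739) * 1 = -2956 /17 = -173.88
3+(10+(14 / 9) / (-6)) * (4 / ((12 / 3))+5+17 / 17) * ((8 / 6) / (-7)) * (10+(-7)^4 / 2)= -141467 / 9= -15718.56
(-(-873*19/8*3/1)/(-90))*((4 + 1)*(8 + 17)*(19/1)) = -2626275/16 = -164142.19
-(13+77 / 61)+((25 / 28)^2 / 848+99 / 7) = -4805651 / 40554752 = -0.12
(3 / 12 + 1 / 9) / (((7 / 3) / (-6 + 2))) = -13 / 21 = -0.62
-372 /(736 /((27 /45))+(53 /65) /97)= -7036380 /23202559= -0.30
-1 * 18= -18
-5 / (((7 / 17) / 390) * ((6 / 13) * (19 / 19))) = -71825 / 7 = -10260.71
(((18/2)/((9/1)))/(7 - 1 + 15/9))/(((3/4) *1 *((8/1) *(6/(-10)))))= -5/138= -0.04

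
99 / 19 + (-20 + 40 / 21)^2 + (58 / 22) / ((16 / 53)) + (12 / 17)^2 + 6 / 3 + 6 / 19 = 146692357355 / 426189456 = 344.20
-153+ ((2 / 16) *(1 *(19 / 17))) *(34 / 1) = -593 / 4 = -148.25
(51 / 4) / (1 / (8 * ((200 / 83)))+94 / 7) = 47600 / 50327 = 0.95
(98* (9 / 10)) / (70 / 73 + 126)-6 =-35121 / 6620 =-5.31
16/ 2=8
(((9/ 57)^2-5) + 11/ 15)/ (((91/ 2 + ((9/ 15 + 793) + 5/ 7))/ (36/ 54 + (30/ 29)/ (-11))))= -176218168/ 60928669197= -0.00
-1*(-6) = 6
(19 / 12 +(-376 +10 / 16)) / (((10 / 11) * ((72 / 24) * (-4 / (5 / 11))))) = 8971 / 576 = 15.57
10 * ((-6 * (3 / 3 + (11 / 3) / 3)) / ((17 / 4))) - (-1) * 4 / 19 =-30196 / 969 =-31.16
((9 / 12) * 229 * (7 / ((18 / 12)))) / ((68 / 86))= 68929 / 68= 1013.66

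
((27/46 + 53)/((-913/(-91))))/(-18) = -224315/755964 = -0.30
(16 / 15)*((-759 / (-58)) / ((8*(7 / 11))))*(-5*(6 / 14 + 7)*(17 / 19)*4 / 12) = -2460172 / 80997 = -30.37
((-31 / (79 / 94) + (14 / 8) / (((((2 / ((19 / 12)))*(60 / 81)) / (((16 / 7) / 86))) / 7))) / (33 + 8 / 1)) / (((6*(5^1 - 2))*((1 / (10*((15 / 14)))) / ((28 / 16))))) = -49647985 / 53482368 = -0.93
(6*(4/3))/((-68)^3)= -1/39304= -0.00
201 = 201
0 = 0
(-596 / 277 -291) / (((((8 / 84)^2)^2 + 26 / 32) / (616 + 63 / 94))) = -7323523254022248 / 32918658671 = -222473.32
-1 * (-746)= 746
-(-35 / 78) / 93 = 35 / 7254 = 0.00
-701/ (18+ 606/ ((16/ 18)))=-2804/ 2799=-1.00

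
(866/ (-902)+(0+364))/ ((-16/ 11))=-163731/ 656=-249.59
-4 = -4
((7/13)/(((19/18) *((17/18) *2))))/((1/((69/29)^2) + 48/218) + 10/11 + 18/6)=3236684913/51605856965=0.06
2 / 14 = 0.14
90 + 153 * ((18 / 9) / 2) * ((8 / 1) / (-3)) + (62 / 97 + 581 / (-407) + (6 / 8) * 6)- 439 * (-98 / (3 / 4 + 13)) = 1111169769 / 394790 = 2814.58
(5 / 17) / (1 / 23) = 115 / 17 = 6.76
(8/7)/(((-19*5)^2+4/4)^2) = 2/142570183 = 0.00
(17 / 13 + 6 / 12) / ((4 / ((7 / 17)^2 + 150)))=67.87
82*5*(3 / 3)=410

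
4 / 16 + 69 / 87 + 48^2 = 267385 / 116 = 2305.04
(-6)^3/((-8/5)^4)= -16875/512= -32.96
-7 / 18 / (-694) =7 / 12492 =0.00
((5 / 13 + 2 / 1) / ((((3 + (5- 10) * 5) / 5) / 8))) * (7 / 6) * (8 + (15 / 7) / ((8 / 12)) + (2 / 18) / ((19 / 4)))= -4169965 / 73359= -56.84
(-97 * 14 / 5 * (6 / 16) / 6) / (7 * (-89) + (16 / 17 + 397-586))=11543 / 551520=0.02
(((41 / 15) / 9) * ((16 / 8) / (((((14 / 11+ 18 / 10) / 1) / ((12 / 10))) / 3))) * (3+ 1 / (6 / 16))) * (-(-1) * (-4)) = -16.13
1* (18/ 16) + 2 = 25/ 8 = 3.12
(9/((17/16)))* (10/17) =1440/289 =4.98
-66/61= -1.08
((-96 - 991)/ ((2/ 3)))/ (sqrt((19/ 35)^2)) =-114135/ 38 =-3003.55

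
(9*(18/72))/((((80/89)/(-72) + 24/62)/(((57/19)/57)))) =223479/706952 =0.32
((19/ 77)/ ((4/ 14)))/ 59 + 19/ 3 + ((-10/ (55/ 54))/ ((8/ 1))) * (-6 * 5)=168089/ 3894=43.17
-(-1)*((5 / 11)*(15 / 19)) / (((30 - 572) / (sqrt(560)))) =-150*sqrt(35) / 56639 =-0.02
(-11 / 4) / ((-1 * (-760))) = -11 / 3040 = -0.00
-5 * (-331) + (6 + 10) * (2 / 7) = 11617 / 7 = 1659.57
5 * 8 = 40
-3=-3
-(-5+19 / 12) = 41 / 12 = 3.42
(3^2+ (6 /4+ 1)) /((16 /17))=391 /32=12.22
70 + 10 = 80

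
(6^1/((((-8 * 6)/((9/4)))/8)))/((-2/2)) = 9/4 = 2.25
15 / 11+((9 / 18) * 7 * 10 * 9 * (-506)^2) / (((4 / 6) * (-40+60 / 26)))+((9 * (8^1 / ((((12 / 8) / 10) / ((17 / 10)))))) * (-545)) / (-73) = -3203500.72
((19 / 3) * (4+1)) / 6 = 95 / 18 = 5.28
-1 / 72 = -0.01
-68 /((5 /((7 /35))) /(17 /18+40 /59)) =-58582 /13275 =-4.41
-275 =-275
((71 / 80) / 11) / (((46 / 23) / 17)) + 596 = 1050167 / 1760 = 596.69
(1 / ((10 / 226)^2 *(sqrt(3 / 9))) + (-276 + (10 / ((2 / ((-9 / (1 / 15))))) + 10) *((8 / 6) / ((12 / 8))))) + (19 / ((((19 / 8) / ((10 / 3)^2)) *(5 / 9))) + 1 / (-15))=-31823 / 45 + 12769 *sqrt(3) / 25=177.48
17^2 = 289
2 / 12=0.17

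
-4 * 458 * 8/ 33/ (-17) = 14656/ 561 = 26.12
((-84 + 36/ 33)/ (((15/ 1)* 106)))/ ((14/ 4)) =-304/ 20405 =-0.01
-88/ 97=-0.91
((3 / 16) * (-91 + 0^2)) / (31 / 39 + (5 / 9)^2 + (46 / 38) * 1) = -5461911 / 740752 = -7.37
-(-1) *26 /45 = 0.58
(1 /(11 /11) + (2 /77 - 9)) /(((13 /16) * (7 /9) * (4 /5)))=-110520 /7007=-15.77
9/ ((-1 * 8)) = -9/ 8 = -1.12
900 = 900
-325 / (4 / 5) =-1625 / 4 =-406.25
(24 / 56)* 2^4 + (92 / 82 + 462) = 134884 / 287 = 469.98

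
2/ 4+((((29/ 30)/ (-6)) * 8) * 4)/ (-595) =27239/ 53550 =0.51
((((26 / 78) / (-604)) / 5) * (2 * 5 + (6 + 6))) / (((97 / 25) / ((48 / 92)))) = -110 / 336881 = -0.00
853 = 853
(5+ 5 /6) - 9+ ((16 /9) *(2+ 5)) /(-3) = -395 /54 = -7.31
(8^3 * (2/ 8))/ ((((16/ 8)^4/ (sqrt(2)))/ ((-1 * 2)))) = -22.63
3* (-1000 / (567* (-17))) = 1000 / 3213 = 0.31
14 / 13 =1.08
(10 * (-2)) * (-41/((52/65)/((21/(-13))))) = -21525/13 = -1655.77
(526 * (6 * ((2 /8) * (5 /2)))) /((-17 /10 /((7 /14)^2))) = -19725 /68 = -290.07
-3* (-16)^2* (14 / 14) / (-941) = 768 / 941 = 0.82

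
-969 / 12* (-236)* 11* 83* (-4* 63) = -4384558332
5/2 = 2.50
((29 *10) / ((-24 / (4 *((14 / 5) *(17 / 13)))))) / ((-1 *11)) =16.09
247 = 247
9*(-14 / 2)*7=-441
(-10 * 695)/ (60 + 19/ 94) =-653300/ 5659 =-115.44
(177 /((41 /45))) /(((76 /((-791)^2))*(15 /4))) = 332236611 /779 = 426491.16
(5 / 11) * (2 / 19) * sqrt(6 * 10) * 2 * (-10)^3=-40000 * sqrt(15) / 209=-741.24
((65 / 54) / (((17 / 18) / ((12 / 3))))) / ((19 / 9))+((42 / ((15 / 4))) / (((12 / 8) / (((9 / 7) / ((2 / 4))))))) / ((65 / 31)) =1214748 / 104975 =11.57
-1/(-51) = 1/51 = 0.02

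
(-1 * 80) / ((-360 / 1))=2 / 9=0.22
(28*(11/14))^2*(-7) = -3388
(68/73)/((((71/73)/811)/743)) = 40974964/71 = 577112.17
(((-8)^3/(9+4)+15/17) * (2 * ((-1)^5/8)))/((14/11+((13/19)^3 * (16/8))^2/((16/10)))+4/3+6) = 13210342247157/12163169880706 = 1.09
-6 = -6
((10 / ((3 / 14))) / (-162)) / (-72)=35 / 8748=0.00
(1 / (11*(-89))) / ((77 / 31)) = -31 / 75383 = -0.00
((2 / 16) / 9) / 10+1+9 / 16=563 / 360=1.56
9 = 9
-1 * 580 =-580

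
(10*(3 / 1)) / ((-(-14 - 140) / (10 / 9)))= 50 / 231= 0.22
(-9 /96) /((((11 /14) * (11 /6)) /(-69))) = 4347 /968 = 4.49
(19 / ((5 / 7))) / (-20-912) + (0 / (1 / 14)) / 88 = -133 / 4660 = -0.03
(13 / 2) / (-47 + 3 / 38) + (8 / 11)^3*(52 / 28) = 0.58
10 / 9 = 1.11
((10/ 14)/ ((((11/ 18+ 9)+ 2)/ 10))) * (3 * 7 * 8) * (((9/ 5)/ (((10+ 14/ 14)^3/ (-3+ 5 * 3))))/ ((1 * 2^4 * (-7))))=-0.01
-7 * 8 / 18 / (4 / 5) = -3.89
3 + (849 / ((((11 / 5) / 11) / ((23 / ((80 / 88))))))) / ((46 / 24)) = 56037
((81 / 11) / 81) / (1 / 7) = 7 / 11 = 0.64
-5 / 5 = -1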